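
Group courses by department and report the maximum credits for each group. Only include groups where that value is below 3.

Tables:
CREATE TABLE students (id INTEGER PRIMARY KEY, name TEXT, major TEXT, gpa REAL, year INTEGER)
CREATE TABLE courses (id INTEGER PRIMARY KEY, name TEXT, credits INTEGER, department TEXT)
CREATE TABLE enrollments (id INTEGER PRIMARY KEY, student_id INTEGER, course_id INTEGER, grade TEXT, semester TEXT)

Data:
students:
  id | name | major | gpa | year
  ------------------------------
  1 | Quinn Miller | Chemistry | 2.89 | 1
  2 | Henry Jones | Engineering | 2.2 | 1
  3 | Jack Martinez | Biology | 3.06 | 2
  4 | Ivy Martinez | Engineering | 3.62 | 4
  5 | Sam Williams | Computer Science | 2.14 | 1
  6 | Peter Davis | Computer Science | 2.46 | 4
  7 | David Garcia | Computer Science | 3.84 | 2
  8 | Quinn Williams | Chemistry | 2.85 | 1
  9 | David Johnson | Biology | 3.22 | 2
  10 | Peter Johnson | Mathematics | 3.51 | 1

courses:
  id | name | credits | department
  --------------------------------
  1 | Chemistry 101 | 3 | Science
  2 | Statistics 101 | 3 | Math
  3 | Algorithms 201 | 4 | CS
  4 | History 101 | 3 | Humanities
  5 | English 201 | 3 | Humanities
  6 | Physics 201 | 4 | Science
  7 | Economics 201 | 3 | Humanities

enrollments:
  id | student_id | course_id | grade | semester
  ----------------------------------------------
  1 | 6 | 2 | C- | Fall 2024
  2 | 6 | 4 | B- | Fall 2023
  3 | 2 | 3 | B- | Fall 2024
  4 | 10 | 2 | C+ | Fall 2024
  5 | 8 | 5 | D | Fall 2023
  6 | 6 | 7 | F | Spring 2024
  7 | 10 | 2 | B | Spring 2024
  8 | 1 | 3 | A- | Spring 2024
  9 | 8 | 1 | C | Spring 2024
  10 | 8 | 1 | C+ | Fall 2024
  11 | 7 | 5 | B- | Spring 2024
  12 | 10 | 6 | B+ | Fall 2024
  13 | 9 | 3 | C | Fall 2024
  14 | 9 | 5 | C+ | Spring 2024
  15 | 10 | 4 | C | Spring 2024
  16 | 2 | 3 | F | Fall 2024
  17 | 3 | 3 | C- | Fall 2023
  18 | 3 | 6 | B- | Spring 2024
SELECT department, MAX(credits) AS max_credits FROM courses GROUP BY department HAVING MAX(credits) < 3

Execution result:
(no rows)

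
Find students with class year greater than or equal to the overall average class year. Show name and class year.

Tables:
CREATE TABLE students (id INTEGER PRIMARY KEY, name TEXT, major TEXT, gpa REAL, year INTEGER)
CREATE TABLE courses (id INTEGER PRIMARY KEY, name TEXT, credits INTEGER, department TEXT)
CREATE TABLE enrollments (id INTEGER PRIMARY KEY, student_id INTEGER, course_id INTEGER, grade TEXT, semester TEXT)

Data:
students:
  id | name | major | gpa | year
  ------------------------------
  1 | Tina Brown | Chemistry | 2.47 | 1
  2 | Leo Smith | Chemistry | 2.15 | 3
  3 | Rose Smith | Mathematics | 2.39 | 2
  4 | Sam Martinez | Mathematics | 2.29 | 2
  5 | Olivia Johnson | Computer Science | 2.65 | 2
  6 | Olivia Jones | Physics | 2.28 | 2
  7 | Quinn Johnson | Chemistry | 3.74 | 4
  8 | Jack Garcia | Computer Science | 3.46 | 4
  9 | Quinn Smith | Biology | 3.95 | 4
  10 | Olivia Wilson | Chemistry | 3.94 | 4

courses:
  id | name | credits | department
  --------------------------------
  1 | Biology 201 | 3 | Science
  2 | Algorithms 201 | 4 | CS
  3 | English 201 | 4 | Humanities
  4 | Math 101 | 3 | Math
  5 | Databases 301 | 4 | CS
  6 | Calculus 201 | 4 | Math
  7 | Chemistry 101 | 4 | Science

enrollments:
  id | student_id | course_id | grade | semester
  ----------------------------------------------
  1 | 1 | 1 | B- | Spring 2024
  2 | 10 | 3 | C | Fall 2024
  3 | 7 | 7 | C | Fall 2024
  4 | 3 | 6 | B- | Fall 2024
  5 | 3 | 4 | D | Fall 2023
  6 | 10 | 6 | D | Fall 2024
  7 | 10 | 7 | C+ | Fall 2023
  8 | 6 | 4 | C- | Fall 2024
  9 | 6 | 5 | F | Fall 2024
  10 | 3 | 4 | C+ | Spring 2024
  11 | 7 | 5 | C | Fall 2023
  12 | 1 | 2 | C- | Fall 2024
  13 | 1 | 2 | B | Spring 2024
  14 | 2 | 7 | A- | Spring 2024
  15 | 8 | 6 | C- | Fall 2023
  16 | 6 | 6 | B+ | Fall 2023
SELECT name, year FROM students WHERE year >= (SELECT AVG(year) FROM students)

Execution result:
name | year
Leo Smith | 3
Quinn Johnson | 4
Jack Garcia | 4
Quinn Smith | 4
Olivia Wilson | 4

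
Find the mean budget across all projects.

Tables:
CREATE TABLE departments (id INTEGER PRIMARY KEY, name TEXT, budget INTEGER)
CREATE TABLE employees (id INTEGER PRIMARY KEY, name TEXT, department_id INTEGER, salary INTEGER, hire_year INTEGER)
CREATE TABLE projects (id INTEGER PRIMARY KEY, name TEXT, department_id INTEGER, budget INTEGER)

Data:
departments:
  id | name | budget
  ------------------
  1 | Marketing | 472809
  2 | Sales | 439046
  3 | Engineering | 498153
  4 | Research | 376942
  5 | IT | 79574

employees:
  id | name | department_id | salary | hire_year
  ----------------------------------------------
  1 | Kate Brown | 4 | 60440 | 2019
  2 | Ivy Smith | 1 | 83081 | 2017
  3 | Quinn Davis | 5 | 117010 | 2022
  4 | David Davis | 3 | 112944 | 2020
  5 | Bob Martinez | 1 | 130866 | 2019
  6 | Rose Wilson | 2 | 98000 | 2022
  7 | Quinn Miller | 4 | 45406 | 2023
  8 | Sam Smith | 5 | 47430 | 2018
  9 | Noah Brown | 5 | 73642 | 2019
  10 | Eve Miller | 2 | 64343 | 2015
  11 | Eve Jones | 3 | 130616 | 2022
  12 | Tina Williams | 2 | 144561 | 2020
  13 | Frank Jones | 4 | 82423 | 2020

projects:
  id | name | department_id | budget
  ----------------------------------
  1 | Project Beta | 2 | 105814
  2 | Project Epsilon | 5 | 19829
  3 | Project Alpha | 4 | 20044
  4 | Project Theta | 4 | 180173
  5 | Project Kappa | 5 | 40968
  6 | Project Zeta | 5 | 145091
SELECT AVG(budget) FROM projects

Execution result:
85319.83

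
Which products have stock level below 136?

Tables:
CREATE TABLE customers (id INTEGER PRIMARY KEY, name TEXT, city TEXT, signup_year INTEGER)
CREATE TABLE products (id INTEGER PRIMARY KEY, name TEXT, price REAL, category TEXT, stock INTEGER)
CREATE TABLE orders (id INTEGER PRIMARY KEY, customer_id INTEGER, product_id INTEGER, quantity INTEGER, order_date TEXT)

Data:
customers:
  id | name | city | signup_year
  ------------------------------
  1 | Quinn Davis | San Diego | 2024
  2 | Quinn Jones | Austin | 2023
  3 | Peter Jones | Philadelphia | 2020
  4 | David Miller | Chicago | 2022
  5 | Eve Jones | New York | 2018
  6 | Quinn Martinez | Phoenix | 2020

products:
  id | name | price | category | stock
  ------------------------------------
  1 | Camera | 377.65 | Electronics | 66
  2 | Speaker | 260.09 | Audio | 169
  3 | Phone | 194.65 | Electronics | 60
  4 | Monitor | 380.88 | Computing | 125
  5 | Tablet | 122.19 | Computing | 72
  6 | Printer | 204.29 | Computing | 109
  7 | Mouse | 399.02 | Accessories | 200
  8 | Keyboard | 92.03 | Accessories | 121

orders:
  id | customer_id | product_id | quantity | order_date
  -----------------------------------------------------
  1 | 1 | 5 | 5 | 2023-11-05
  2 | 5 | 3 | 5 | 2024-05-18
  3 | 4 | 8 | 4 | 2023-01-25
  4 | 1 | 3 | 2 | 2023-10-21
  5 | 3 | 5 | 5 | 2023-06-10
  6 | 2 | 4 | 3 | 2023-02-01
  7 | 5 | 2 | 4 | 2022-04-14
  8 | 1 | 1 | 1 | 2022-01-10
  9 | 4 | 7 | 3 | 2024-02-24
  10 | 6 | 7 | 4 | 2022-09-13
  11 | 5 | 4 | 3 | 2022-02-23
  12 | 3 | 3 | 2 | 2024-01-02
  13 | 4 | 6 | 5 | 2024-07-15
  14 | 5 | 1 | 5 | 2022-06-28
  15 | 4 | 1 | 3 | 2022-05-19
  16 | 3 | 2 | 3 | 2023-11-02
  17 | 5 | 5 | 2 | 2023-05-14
SELECT name, stock FROM products WHERE stock < 136

Execution result:
name | stock
Camera | 66
Phone | 60
Monitor | 125
Tablet | 72
Printer | 109
Keyboard | 121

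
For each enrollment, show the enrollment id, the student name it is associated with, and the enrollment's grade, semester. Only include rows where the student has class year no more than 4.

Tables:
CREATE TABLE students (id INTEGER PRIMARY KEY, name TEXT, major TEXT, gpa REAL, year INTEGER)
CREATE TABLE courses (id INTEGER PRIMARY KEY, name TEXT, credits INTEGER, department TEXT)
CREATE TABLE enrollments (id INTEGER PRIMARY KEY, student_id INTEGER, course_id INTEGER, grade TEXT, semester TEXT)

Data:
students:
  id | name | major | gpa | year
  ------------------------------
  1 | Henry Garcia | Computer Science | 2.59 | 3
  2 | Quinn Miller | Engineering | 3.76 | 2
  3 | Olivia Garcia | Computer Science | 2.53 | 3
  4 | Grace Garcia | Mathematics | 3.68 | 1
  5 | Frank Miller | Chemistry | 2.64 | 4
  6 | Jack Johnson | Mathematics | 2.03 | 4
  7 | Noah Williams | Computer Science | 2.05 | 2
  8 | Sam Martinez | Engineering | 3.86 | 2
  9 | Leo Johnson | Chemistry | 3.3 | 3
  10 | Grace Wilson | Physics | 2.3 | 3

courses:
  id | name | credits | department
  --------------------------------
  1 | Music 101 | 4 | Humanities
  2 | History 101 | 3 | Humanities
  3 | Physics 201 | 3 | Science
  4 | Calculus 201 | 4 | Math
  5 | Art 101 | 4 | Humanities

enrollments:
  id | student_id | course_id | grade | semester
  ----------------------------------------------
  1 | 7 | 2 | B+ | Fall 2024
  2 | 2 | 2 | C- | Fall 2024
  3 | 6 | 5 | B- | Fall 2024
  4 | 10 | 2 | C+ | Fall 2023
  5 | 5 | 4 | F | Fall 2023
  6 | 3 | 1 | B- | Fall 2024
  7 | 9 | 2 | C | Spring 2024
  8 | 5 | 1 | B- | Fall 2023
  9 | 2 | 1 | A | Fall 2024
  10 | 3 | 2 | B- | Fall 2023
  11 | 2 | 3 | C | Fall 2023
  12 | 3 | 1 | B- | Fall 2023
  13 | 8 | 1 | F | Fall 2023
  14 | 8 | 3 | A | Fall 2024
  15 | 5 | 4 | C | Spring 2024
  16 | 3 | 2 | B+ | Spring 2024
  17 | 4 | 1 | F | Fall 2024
SELECT c.id, p.name AS student, c.grade, c.semester FROM enrollments c JOIN students p ON c.student_id = p.id WHERE p.year <= 4

Execution result:
id | student | grade | semester
1 | Noah Williams | B+ | Fall 2024
2 | Quinn Miller | C- | Fall 2024
3 | Jack Johnson | B- | Fall 2024
4 | Grace Wilson | C+ | Fall 2023
5 | Frank Miller | F | Fall 2023
6 | Olivia Garcia | B- | Fall 2024
7 | Leo Johnson | C | Spring 2024
8 | Frank Miller | B- | Fall 2023
9 | Quinn Miller | A | Fall 2024
10 | Olivia Garcia | B- | Fall 2023
11 | Quinn Miller | C | Fall 2023
12 | Olivia Garcia | B- | Fall 2023
13 | Sam Martinez | F | Fall 2023
14 | Sam Martinez | A | Fall 2024
15 | Frank Miller | C | Spring 2024
16 | Olivia Garcia | B+ | Spring 2024
17 | Grace Garcia | F | Fall 2024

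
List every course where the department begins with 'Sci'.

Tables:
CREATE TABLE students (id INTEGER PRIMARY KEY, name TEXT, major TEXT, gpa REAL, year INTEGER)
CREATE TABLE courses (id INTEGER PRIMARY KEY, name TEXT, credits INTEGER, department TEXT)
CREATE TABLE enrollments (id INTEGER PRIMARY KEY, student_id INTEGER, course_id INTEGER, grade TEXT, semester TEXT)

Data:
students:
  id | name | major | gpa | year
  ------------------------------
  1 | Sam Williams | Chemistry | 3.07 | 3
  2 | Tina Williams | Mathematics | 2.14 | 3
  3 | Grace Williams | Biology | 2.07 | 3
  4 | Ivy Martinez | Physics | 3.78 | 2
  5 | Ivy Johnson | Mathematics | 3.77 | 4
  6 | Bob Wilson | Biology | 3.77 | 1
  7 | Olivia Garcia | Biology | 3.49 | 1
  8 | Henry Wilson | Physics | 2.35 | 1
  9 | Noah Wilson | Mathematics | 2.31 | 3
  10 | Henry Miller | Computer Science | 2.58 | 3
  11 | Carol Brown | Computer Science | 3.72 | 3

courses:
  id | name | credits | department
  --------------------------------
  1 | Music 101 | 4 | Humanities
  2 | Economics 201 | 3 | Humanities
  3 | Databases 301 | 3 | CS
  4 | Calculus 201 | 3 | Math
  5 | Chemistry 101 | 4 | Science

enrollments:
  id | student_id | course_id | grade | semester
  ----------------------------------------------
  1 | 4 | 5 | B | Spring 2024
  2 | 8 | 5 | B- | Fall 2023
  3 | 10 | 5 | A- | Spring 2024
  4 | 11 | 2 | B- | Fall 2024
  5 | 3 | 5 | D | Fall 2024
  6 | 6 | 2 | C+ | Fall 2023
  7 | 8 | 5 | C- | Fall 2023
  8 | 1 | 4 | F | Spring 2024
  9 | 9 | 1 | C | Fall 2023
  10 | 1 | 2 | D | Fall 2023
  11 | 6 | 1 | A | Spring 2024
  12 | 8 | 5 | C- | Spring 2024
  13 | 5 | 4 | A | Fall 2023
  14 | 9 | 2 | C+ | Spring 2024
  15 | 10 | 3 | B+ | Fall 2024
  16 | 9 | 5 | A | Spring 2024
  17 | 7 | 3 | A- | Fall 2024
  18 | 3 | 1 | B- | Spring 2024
SELECT name, department FROM courses WHERE department LIKE 'Sci%'

Execution result:
name | department
Chemistry 101 | Science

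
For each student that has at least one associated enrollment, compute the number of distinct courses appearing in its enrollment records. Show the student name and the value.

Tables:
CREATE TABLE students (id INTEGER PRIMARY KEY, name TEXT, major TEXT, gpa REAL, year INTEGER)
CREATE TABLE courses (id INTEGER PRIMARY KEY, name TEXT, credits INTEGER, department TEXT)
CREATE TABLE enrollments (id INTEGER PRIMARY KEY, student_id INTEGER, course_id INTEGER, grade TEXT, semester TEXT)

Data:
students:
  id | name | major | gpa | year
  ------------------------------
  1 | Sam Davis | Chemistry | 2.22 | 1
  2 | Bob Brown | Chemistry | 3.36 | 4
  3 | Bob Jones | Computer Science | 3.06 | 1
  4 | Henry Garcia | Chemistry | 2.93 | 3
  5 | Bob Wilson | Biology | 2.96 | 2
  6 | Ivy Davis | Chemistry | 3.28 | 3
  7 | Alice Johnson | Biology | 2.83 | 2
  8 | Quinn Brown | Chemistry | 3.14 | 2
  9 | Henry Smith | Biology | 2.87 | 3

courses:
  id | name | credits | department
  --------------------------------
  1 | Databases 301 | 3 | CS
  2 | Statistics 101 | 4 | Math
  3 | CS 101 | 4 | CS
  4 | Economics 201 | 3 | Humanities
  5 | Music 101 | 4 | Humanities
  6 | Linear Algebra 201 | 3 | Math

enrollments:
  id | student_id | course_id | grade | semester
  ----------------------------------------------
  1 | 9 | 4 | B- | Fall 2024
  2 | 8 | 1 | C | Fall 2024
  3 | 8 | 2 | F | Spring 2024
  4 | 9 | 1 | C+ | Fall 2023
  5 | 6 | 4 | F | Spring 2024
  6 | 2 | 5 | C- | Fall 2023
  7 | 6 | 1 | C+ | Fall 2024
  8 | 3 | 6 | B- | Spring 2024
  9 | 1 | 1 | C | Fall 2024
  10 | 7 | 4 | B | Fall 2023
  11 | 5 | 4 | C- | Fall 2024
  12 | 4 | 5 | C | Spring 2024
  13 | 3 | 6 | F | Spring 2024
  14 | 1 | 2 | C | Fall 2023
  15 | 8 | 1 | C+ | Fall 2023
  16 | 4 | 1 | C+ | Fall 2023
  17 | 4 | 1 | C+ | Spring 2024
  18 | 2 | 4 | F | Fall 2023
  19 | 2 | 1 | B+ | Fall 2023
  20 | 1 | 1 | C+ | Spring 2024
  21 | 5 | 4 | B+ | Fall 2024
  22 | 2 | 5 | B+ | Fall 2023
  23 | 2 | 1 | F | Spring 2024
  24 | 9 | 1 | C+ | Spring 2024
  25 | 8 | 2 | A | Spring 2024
SELECT p.name, COUNT(DISTINCT c.course_id) AS distinct_course_count FROM enrollments c JOIN students p ON c.student_id = p.id GROUP BY p.id, p.name

Execution result:
name | distinct_course_count
Sam Davis | 2
Bob Brown | 3
Bob Jones | 1
Henry Garcia | 2
Bob Wilson | 1
Ivy Davis | 2
Alice Johnson | 1
Quinn Brown | 2
Henry Smith | 2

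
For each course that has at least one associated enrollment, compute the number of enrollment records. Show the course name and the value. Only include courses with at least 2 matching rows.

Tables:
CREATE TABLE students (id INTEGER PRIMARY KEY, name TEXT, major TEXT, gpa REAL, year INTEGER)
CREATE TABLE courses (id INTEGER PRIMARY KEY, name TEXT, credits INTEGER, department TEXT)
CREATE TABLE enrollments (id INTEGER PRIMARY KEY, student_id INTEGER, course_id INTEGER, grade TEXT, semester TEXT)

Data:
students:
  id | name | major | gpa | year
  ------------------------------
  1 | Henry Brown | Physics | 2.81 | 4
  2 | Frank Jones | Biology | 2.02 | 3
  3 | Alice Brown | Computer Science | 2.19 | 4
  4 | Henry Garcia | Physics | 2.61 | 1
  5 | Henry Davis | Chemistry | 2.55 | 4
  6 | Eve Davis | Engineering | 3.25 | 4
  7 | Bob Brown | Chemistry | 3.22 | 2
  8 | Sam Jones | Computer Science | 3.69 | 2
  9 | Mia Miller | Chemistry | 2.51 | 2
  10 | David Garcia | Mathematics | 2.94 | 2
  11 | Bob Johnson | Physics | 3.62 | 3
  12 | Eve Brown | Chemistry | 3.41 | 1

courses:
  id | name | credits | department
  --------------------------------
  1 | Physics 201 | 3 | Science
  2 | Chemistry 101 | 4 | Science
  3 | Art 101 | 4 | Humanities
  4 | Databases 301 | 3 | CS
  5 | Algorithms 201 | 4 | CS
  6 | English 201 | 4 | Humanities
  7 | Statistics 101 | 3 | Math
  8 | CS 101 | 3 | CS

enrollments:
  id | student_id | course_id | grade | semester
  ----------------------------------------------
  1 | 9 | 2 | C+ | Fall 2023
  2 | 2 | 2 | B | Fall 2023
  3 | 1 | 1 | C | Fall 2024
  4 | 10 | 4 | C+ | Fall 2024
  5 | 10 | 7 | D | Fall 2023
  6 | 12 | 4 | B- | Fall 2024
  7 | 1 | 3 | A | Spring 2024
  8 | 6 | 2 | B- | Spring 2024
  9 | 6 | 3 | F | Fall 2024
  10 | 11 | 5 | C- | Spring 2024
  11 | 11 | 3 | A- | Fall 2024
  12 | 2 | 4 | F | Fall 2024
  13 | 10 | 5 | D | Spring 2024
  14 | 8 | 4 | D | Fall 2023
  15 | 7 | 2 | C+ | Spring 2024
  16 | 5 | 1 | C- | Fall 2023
SELECT p.name, COUNT(*) AS n FROM enrollments c JOIN courses p ON c.course_id = p.id GROUP BY p.id, p.name HAVING COUNT(*) >= 2

Execution result:
name | n
Physics 201 | 2
Chemistry 101 | 4
Art 101 | 3
Databases 301 | 4
Algorithms 201 | 2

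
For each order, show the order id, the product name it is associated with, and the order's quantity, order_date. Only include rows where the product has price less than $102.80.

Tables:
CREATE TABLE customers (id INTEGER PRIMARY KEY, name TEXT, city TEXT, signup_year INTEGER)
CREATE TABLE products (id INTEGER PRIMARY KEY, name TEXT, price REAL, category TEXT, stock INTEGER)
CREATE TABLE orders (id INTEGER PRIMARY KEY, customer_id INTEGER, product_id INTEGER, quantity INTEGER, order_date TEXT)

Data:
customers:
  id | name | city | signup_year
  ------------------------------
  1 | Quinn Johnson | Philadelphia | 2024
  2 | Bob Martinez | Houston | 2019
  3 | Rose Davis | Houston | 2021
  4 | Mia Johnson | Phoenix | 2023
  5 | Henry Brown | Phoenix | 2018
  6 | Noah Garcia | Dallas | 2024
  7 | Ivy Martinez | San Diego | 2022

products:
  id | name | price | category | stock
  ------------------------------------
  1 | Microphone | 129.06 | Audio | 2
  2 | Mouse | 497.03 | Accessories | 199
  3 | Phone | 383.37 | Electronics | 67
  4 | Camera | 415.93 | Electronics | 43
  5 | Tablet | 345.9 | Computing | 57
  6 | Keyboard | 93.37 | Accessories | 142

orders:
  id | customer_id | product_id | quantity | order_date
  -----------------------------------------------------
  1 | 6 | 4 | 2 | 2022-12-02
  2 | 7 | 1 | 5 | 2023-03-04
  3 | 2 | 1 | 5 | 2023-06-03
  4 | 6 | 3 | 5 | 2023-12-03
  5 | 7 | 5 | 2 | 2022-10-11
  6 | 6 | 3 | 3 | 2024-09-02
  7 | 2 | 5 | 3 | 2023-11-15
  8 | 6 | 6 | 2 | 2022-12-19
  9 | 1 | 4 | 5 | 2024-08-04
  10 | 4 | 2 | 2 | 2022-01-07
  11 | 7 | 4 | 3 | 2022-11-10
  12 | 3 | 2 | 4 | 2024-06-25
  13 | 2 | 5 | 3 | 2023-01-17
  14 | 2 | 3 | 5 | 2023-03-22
SELECT c.id, p.name AS product, c.quantity, c.order_date FROM orders c JOIN products p ON c.product_id = p.id WHERE p.price < 102.8

Execution result:
id | product | quantity | order_date
8 | Keyboard | 2 | 2022-12-19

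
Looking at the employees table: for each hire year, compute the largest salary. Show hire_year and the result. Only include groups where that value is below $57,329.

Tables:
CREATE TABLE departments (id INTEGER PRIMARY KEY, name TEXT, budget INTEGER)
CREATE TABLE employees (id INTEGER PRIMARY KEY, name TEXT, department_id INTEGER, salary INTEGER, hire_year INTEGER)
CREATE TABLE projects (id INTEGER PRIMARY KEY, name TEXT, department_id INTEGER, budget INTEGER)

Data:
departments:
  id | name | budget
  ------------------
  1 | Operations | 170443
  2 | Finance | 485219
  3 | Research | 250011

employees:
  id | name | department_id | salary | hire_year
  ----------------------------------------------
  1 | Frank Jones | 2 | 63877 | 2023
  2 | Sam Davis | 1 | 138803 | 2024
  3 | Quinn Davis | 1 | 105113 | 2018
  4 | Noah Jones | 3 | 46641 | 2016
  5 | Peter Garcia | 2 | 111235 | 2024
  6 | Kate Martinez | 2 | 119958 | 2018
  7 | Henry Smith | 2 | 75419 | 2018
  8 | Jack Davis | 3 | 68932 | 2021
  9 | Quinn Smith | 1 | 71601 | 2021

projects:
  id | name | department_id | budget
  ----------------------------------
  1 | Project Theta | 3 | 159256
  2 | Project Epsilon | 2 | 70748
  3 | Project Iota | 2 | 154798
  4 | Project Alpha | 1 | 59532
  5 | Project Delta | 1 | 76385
SELECT hire_year, MAX(salary) AS max_salary FROM employees GROUP BY hire_year HAVING MAX(salary) < 57329

Execution result:
hire_year | max_salary
2016 | 46641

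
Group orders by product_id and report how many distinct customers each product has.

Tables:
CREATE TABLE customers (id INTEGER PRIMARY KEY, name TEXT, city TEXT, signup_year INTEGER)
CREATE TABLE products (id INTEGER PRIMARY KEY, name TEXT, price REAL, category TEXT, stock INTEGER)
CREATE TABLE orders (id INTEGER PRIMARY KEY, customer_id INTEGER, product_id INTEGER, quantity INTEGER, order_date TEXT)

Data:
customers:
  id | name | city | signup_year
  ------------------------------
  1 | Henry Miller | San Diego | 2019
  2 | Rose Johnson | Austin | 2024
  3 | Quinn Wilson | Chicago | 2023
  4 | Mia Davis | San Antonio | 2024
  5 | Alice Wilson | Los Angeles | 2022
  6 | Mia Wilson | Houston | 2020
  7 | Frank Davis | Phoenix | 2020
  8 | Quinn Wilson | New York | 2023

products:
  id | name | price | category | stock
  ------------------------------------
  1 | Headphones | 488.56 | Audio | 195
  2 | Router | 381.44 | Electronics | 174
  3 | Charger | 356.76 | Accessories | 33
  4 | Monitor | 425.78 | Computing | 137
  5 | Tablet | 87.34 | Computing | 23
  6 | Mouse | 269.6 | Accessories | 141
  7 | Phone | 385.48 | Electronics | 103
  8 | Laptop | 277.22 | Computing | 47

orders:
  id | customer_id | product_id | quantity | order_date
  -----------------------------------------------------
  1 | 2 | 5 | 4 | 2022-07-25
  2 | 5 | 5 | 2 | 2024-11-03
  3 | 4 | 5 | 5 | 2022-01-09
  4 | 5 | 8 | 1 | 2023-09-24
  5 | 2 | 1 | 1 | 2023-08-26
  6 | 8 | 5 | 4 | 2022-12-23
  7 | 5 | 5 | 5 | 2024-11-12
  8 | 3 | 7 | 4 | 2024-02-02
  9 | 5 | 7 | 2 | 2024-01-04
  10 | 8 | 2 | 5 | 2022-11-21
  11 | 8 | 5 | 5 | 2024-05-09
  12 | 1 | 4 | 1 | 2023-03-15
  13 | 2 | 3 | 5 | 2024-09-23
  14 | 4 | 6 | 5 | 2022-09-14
SELECT product_id, COUNT(DISTINCT customer_id) AS distinct_customer_count FROM orders GROUP BY product_id

Execution result:
product_id | distinct_customer_count
1 | 1
2 | 1
3 | 1
4 | 1
5 | 4
6 | 1
7 | 2
8 | 1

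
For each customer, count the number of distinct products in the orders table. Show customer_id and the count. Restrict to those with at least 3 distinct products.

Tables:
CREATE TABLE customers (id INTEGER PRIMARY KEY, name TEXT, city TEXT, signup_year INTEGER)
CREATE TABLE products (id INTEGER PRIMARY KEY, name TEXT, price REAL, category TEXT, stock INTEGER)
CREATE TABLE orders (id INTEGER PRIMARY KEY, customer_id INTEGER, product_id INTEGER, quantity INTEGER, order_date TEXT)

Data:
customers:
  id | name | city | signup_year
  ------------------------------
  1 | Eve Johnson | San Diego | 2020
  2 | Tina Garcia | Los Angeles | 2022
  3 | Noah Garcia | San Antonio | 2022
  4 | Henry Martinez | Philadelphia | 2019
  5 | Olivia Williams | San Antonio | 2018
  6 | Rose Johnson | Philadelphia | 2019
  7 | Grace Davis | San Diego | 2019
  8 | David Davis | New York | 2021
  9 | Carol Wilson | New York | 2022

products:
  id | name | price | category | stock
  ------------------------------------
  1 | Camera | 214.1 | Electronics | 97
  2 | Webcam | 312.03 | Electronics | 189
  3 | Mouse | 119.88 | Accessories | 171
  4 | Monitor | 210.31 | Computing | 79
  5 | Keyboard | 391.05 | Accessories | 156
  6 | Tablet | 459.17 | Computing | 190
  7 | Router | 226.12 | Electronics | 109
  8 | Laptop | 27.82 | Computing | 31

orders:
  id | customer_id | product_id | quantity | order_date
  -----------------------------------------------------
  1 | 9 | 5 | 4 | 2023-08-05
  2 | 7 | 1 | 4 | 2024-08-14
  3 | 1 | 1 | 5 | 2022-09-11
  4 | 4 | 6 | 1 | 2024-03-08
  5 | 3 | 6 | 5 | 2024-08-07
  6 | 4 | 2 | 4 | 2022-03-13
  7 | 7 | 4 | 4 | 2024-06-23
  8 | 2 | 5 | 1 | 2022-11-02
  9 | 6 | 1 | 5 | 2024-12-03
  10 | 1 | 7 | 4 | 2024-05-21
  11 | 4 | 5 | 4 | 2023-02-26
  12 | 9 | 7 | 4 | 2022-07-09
SELECT customer_id, COUNT(DISTINCT product_id) AS distinct_product_count FROM orders GROUP BY customer_id HAVING COUNT(DISTINCT product_id) >= 3

Execution result:
customer_id | distinct_product_count
4 | 3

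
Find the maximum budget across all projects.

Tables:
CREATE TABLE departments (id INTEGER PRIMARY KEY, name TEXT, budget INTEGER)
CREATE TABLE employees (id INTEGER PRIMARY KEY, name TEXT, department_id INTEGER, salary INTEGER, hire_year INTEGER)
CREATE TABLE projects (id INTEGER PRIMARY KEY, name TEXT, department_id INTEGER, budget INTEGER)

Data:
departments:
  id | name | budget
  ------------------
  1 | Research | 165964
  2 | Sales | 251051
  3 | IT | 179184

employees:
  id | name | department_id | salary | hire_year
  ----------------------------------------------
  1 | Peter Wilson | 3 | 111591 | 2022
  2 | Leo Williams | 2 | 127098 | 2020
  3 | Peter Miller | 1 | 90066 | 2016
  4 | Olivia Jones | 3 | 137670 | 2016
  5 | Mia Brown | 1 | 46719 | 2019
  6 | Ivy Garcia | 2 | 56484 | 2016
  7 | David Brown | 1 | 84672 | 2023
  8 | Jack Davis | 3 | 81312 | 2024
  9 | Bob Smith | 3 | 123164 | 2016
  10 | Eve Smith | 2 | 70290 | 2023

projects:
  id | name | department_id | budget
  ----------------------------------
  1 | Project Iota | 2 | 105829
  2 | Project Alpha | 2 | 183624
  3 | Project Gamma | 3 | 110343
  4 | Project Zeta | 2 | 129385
SELECT MAX(budget) FROM projects

Execution result:
183624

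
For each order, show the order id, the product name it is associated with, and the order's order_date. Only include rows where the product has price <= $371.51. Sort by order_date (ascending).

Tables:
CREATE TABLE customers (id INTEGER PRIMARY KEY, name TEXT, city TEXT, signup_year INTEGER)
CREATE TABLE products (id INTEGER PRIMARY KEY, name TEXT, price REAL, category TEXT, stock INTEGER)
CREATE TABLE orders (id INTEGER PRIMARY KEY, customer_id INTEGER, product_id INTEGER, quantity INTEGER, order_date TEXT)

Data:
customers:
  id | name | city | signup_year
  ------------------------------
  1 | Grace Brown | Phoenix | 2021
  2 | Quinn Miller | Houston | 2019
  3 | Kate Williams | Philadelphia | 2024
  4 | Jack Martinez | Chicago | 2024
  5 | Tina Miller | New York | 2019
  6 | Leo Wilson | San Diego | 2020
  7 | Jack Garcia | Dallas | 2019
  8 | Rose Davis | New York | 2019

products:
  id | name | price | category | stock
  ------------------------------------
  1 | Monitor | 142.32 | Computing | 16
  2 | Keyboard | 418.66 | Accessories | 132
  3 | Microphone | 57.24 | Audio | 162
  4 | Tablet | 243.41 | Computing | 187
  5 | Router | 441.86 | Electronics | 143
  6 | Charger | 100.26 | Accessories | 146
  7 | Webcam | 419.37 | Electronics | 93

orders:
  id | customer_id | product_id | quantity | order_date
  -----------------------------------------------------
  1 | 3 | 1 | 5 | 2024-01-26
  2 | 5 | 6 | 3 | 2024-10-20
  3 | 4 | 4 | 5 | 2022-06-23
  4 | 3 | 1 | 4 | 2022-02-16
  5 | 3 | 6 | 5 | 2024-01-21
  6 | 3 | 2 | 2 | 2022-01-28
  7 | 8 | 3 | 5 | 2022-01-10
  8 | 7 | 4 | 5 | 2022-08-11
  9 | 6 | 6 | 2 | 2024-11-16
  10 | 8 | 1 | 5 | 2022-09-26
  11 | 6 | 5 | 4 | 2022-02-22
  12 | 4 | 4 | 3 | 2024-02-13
SELECT c.id, p.name AS product, c.order_date FROM orders c JOIN products p ON c.product_id = p.id WHERE p.price <= 371.51 ORDER BY c.order_date ASC

Execution result:
id | product | order_date
7 | Microphone | 2022-01-10
4 | Monitor | 2022-02-16
3 | Tablet | 2022-06-23
8 | Tablet | 2022-08-11
10 | Monitor | 2022-09-26
5 | Charger | 2024-01-21
1 | Monitor | 2024-01-26
12 | Tablet | 2024-02-13
2 | Charger | 2024-10-20
9 | Charger | 2024-11-16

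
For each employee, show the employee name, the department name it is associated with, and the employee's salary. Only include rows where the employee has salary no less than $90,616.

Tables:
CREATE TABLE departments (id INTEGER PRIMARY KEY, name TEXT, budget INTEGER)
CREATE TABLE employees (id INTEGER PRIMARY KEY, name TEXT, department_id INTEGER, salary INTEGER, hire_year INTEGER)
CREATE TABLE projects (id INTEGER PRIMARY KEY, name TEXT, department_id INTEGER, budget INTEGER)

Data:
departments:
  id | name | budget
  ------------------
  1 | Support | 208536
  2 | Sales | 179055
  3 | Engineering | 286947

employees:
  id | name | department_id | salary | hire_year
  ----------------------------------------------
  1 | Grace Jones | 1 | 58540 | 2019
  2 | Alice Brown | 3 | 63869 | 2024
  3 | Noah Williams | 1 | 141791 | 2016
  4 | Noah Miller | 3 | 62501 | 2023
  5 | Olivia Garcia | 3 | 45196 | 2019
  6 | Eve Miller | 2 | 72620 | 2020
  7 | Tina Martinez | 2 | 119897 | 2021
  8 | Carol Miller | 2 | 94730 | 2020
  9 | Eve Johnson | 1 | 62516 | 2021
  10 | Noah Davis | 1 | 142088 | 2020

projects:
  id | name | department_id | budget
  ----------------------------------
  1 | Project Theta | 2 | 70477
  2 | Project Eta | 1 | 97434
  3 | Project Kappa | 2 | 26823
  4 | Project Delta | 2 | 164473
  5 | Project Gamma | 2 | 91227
SELECT c.name, p.name AS department, c.salary FROM employees c JOIN departments p ON c.department_id = p.id WHERE c.salary >= 90616

Execution result:
name | department | salary
Noah Williams | Support | 141791
Tina Martinez | Sales | 119897
Carol Miller | Sales | 94730
Noah Davis | Support | 142088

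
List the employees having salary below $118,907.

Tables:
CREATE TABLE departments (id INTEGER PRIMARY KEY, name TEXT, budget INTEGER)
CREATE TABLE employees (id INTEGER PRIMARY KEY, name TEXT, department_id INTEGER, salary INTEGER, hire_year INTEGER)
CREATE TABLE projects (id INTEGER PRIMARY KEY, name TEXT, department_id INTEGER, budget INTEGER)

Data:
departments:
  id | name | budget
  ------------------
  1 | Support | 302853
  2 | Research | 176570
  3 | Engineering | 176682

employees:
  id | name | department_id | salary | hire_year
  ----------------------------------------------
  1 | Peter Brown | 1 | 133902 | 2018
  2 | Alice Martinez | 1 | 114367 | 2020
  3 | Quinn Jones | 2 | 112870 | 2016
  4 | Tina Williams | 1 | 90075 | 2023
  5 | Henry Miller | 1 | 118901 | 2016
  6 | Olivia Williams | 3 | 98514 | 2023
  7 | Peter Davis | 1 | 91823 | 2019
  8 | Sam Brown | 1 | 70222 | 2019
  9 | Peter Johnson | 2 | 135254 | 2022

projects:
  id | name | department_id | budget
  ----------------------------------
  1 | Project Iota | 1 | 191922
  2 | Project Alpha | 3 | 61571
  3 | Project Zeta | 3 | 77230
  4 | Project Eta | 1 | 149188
SELECT name, salary FROM employees WHERE salary < 118907

Execution result:
name | salary
Alice Martinez | 114367
Quinn Jones | 112870
Tina Williams | 90075
Henry Miller | 118901
Olivia Williams | 98514
Peter Davis | 91823
Sam Brown | 70222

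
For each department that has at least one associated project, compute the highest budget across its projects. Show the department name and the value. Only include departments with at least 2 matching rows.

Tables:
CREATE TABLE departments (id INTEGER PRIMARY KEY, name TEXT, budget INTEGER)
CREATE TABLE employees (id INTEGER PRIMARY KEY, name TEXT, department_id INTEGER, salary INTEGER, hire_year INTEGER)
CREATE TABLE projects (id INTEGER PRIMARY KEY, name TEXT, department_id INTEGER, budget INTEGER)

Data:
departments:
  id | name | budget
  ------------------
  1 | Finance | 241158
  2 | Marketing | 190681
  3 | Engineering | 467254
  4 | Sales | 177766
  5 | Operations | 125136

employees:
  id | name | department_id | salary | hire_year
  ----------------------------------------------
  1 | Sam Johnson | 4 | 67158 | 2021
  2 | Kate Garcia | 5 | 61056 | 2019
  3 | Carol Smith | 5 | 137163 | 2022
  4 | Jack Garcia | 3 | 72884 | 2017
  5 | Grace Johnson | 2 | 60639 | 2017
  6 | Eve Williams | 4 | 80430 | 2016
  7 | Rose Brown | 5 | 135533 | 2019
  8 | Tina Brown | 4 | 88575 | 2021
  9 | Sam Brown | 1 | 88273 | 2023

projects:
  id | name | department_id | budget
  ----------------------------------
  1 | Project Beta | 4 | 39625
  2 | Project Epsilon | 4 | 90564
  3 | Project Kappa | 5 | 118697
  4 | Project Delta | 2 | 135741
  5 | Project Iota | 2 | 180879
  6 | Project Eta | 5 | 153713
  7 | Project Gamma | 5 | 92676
SELECT p.name, MAX(c.budget) AS max_budget FROM projects c JOIN departments p ON c.department_id = p.id GROUP BY p.id, p.name HAVING COUNT(*) >= 2

Execution result:
name | max_budget
Marketing | 180879
Sales | 90564
Operations | 153713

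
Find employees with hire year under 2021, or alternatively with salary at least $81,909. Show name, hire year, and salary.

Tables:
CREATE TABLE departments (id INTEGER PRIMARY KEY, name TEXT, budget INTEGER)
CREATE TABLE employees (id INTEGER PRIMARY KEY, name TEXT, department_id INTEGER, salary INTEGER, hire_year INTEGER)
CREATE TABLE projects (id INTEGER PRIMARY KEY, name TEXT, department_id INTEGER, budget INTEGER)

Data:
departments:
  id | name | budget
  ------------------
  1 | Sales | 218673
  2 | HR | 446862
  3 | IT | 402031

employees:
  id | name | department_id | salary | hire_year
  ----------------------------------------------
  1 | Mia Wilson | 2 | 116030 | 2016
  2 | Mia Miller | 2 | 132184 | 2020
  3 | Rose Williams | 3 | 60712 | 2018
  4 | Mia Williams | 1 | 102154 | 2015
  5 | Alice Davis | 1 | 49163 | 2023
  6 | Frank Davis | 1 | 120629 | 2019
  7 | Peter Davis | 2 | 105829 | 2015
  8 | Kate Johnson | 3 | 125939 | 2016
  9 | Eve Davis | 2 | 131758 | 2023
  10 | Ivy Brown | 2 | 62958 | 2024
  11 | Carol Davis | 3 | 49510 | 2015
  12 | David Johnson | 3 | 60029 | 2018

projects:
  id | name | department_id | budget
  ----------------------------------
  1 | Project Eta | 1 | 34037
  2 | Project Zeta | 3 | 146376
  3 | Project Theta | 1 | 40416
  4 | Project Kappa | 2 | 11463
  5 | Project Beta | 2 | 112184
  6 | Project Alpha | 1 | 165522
SELECT name, hire_year, salary FROM employees WHERE hire_year < 2021 OR salary >= 81909

Execution result:
name | hire_year | salary
Mia Wilson | 2016 | 116030
Mia Miller | 2020 | 132184
Rose Williams | 2018 | 60712
Mia Williams | 2015 | 102154
Frank Davis | 2019 | 120629
Peter Davis | 2015 | 105829
Kate Johnson | 2016 | 125939
Eve Davis | 2023 | 131758
Carol Davis | 2015 | 49510
David Johnson | 2018 | 60029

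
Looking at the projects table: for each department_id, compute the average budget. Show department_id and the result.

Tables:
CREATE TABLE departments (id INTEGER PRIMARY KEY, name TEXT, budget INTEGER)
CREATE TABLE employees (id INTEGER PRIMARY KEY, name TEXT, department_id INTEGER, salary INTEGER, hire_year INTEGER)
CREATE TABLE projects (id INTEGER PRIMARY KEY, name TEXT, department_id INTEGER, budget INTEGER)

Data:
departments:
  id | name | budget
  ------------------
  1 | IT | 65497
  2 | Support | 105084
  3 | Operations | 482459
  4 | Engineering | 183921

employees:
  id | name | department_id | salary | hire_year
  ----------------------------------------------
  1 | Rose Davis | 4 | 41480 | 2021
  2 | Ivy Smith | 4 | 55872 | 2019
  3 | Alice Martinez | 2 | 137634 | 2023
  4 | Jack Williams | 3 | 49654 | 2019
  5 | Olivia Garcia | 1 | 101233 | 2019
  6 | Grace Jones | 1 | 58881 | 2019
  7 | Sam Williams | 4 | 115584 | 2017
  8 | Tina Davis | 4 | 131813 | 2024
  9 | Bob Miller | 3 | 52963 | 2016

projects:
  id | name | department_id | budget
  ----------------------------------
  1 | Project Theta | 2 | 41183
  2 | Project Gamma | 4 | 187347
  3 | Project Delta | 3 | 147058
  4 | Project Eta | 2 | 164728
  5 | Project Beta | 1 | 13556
SELECT department_id, AVG(budget) AS avg_budget FROM projects GROUP BY department_id

Execution result:
department_id | avg_budget
1 | 13556.00
2 | 102955.50
3 | 147058.00
4 | 187347.00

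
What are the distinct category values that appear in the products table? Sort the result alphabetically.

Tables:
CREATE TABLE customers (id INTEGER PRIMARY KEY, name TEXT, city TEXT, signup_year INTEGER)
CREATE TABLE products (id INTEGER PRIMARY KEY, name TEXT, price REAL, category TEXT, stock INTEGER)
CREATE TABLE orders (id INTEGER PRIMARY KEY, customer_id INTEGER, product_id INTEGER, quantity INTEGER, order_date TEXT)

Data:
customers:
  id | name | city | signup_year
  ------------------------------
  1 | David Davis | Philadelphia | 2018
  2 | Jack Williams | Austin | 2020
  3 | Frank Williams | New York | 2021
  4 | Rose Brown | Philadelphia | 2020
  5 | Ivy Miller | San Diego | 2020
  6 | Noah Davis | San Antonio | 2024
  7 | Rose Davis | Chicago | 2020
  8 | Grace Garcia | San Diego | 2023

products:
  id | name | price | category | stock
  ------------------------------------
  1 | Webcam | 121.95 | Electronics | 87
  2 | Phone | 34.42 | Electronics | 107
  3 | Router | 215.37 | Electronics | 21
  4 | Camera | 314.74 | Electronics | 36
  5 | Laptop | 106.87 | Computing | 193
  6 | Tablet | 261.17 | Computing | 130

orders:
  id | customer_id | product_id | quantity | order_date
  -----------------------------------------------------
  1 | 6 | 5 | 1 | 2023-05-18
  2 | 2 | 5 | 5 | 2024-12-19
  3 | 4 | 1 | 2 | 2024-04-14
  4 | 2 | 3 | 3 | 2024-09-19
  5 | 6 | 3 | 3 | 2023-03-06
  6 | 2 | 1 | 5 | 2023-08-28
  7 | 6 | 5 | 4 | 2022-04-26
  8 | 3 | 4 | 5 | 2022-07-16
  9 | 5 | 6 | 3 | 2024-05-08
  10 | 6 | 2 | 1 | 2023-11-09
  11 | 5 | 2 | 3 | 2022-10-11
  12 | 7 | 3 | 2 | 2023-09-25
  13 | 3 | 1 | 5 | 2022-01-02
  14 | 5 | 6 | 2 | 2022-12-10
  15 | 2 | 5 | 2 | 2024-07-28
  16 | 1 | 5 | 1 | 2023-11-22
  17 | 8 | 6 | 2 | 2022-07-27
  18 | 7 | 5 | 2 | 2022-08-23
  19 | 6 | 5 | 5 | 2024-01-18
SELECT DISTINCT category FROM products ORDER BY category

Execution result:
category
Computing
Electronics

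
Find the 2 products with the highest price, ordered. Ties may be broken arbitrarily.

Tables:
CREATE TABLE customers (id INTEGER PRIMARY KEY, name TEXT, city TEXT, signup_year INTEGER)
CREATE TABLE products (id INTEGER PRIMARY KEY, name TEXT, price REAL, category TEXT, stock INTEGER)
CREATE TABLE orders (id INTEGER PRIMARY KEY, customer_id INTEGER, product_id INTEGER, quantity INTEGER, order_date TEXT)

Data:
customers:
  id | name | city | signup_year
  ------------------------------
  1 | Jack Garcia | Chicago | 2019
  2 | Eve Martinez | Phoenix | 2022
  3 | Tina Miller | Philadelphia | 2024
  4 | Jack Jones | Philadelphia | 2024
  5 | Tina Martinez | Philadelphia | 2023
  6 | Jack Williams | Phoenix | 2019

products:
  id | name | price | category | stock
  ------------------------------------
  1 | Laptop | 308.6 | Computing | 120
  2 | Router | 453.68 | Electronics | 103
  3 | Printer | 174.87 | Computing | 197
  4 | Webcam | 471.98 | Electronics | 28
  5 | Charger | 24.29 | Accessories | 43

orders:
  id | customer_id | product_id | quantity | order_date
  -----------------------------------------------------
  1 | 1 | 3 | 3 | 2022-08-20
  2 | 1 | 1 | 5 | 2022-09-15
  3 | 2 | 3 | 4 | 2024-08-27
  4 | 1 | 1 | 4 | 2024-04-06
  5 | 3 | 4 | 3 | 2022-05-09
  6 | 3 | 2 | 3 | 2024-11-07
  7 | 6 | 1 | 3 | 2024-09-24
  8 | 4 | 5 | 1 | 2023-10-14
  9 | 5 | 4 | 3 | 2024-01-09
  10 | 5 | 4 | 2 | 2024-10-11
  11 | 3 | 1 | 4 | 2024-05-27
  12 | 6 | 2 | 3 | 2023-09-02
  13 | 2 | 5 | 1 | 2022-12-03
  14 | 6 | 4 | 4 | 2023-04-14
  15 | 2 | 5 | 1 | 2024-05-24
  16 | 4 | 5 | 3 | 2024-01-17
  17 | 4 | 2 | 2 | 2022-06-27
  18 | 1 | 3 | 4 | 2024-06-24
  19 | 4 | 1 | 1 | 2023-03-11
SELECT name, price FROM products ORDER BY price DESC LIMIT 2

Execution result:
name | price
Webcam | 471.98
Router | 453.68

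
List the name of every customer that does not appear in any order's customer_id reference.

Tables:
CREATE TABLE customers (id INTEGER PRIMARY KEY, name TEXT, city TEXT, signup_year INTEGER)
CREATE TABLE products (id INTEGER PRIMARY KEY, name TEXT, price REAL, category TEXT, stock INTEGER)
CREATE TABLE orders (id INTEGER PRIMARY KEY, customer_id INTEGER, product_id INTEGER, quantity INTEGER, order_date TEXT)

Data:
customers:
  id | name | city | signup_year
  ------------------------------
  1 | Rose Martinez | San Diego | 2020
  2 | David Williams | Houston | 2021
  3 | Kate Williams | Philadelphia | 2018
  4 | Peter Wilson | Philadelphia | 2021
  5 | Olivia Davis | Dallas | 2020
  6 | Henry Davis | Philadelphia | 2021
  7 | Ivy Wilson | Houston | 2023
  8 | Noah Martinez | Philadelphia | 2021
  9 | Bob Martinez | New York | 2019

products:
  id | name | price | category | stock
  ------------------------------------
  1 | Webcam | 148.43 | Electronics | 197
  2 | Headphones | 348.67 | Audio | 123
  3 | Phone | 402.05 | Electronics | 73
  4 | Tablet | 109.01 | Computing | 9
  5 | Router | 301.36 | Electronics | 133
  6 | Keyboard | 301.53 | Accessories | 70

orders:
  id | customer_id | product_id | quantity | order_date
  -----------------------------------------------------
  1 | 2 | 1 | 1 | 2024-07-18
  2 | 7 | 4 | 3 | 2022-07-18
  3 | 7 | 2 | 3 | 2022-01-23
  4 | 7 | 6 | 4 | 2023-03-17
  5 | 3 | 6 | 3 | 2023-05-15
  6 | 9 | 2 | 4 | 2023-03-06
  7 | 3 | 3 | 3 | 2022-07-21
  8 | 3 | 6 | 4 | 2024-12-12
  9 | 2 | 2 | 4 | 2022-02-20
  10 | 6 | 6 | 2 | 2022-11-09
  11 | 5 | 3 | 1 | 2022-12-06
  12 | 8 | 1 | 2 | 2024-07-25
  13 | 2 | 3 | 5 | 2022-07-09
SELECT p.name FROM customers p LEFT JOIN orders c ON c.customer_id = p.id WHERE c.id IS NULL

Execution result:
name
Rose Martinez
Peter Wilson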